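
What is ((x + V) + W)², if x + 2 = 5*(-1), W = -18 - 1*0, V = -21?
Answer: 2116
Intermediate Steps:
W = -18 (W = -18 + 0 = -18)
x = -7 (x = -2 + 5*(-1) = -2 - 5 = -7)
((x + V) + W)² = ((-7 - 21) - 18)² = (-28 - 18)² = (-46)² = 2116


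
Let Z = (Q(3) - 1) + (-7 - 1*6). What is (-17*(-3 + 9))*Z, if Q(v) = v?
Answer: 1122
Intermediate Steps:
Z = -11 (Z = (3 - 1) + (-7 - 1*6) = 2 + (-7 - 6) = 2 - 13 = -11)
(-17*(-3 + 9))*Z = -17*(-3 + 9)*(-11) = -17*6*(-11) = -102*(-11) = 1122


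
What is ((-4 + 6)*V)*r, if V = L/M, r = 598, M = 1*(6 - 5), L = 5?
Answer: 5980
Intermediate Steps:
M = 1 (M = 1*1 = 1)
V = 5 (V = 5/1 = 5*1 = 5)
((-4 + 6)*V)*r = ((-4 + 6)*5)*598 = (2*5)*598 = 10*598 = 5980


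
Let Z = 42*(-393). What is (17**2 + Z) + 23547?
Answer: 7330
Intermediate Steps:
Z = -16506
(17**2 + Z) + 23547 = (17**2 - 16506) + 23547 = (289 - 16506) + 23547 = -16217 + 23547 = 7330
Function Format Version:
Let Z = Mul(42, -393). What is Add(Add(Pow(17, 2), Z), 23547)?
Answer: 7330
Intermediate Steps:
Z = -16506
Add(Add(Pow(17, 2), Z), 23547) = Add(Add(Pow(17, 2), -16506), 23547) = Add(Add(289, -16506), 23547) = Add(-16217, 23547) = 7330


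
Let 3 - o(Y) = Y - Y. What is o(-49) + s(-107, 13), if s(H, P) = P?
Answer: 16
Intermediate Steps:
o(Y) = 3 (o(Y) = 3 - (Y - Y) = 3 - 1*0 = 3 + 0 = 3)
o(-49) + s(-107, 13) = 3 + 13 = 16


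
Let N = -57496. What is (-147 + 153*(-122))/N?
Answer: 18813/57496 ≈ 0.32721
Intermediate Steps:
(-147 + 153*(-122))/N = (-147 + 153*(-122))/(-57496) = (-147 - 18666)*(-1/57496) = -18813*(-1/57496) = 18813/57496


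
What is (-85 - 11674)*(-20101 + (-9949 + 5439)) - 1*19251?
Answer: 289381498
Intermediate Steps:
(-85 - 11674)*(-20101 + (-9949 + 5439)) - 1*19251 = -11759*(-20101 - 4510) - 19251 = -11759*(-24611) - 19251 = 289400749 - 19251 = 289381498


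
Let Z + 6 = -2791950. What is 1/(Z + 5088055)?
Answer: 1/2296099 ≈ 4.3552e-7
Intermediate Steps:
Z = -2791956 (Z = -6 - 2791950 = -2791956)
1/(Z + 5088055) = 1/(-2791956 + 5088055) = 1/2296099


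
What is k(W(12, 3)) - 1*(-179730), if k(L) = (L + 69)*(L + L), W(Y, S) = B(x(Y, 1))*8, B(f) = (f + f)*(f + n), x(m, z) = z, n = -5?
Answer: 179090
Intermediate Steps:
B(f) = 2*f*(-5 + f) (B(f) = (f + f)*(f - 5) = (2*f)*(-5 + f) = 2*f*(-5 + f))
W(Y, S) = -64 (W(Y, S) = (2*1*(-5 + 1))*8 = (2*1*(-4))*8 = -8*8 = -64)
k(L) = 2*L*(69 + L) (k(L) = (69 + L)*(2*L) = 2*L*(69 + L))
k(W(12, 3)) - 1*(-179730) = 2*(-64)*(69 - 64) - 1*(-179730) = 2*(-64)*5 + 179730 = -640 + 179730 = 179090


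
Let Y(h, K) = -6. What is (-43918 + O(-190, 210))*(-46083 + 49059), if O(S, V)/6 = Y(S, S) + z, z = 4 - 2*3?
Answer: -130842816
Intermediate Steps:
z = -2 (z = 4 - 6 = -2)
O(S, V) = -48 (O(S, V) = 6*(-6 - 2) = 6*(-8) = -48)
(-43918 + O(-190, 210))*(-46083 + 49059) = (-43918 - 48)*(-46083 + 49059) = -43966*2976 = -130842816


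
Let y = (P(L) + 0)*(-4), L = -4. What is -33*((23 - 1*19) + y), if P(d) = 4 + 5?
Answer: 1056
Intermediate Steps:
P(d) = 9
y = -36 (y = (9 + 0)*(-4) = 9*(-4) = -36)
-33*((23 - 1*19) + y) = -33*((23 - 1*19) - 36) = -33*((23 - 19) - 36) = -33*(4 - 36) = -33*(-32) = 1056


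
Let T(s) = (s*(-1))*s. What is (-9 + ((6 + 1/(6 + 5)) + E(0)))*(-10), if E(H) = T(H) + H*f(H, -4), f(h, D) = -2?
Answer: 320/11 ≈ 29.091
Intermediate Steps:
T(s) = -s² (T(s) = (-s)*s = -s²)
E(H) = -H² - 2*H (E(H) = -H² + H*(-2) = -H² - 2*H)
(-9 + ((6 + 1/(6 + 5)) + E(0)))*(-10) = (-9 + ((6 + 1/(6 + 5)) + 0*(-2 - 1*0)))*(-10) = (-9 + ((6 + 1/11) + 0*(-2 + 0)))*(-10) = (-9 + ((6 + 1/11) + 0*(-2)))*(-10) = (-9 + (67/11 + 0))*(-10) = (-9 + 67/11)*(-10) = -32/11*(-10) = 320/11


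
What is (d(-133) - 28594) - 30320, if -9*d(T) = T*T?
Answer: -547915/9 ≈ -60879.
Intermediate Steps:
d(T) = -T²/9 (d(T) = -T*T/9 = -T²/9)
(d(-133) - 28594) - 30320 = (-⅑*(-133)² - 28594) - 30320 = (-⅑*17689 - 28594) - 30320 = (-17689/9 - 28594) - 30320 = -275035/9 - 30320 = -547915/9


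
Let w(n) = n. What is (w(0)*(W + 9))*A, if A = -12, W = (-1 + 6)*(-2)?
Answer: 0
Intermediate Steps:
W = -10 (W = 5*(-2) = -10)
(w(0)*(W + 9))*A = (0*(-10 + 9))*(-12) = (0*(-1))*(-12) = 0*(-12) = 0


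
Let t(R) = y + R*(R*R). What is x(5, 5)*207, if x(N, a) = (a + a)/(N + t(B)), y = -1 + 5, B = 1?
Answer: 207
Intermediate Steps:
y = 4
t(R) = 4 + R³ (t(R) = 4 + R*(R*R) = 4 + R*R² = 4 + R³)
x(N, a) = 2*a/(5 + N) (x(N, a) = (a + a)/(N + (4 + 1³)) = (2*a)/(N + (4 + 1)) = (2*a)/(N + 5) = (2*a)/(5 + N) = 2*a/(5 + N))
x(5, 5)*207 = (2*5/(5 + 5))*207 = (2*5/10)*207 = (2*5*(⅒))*207 = 1*207 = 207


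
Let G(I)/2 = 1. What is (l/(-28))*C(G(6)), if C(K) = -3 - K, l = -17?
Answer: -85/28 ≈ -3.0357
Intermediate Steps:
G(I) = 2 (G(I) = 2*1 = 2)
(l/(-28))*C(G(6)) = (-17/(-28))*(-3 - 1*2) = (-1/28*(-17))*(-3 - 2) = (17/28)*(-5) = -85/28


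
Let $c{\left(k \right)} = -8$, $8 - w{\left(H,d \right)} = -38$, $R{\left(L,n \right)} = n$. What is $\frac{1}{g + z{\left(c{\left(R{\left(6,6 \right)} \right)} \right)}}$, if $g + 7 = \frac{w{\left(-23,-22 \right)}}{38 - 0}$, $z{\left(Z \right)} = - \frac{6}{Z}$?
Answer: $- \frac{76}{383} \approx -0.19843$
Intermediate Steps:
$w{\left(H,d \right)} = 46$ ($w{\left(H,d \right)} = 8 - -38 = 8 + 38 = 46$)
$g = - \frac{110}{19}$ ($g = -7 + \frac{46}{38 - 0} = -7 + \frac{46}{38 + 0} = -7 + \frac{46}{38} = -7 + 46 \cdot \frac{1}{38} = -7 + \frac{23}{19} = - \frac{110}{19} \approx -5.7895$)
$\frac{1}{g + z{\left(c{\left(R{\left(6,6 \right)} \right)} \right)}} = \frac{1}{- \frac{110}{19} - \frac{6}{-8}} = \frac{1}{- \frac{110}{19} - - \frac{3}{4}} = \frac{1}{- \frac{110}{19} + \frac{3}{4}} = \frac{1}{- \frac{383}{76}} = - \frac{76}{383}$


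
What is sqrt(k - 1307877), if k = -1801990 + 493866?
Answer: I*sqrt(2616001) ≈ 1617.4*I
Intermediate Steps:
k = -1308124
sqrt(k - 1307877) = sqrt(-1308124 - 1307877) = sqrt(-2616001) = I*sqrt(2616001)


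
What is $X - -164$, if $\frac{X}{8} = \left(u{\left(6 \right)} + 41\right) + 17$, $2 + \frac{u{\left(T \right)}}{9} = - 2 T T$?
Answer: $-4700$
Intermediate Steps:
$u{\left(T \right)} = -18 - 18 T^{2}$ ($u{\left(T \right)} = -18 + 9 - 2 T T = -18 + 9 \left(- 2 T^{2}\right) = -18 - 18 T^{2}$)
$X = -4864$ ($X = 8 \left(\left(\left(-18 - 18 \cdot 6^{2}\right) + 41\right) + 17\right) = 8 \left(\left(\left(-18 - 648\right) + 41\right) + 17\right) = 8 \left(\left(-666 + 41\right) + 17\right) = 8 \left(-625 + 17\right) = 8 \left(-608\right) = -4864$)
$X - -164 = -4864 - -164 = -4864 + 164 = -4700$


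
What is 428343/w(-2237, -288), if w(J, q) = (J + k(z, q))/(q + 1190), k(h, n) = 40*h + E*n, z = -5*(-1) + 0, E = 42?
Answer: -128788462/4711 ≈ -27338.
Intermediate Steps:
z = 5 (z = 5 + 0 = 5)
k(h, n) = 40*h + 42*n
w(J, q) = (200 + J + 42*q)/(1190 + q) (w(J, q) = (J + (40*5 + 42*q))/(q + 1190) = (J + (200 + 42*q))/(1190 + q) = (200 + J + 42*q)/(1190 + q))
428343/w(-2237, -288) = 428343/(((200 - 2237 + 42*(-288))/(1190 - 288))) = 428343/(((200 - 2237 - 12096)/902)) = 428343/(((1/902)*(-14133))) = 428343/(-14133/902) = 428343*(-902/14133) = -128788462/4711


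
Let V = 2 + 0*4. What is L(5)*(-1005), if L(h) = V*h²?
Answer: -50250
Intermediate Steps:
V = 2 (V = 2 + 0 = 2)
L(h) = 2*h²
L(5)*(-1005) = (2*5²)*(-1005) = (2*25)*(-1005) = 50*(-1005) = -50250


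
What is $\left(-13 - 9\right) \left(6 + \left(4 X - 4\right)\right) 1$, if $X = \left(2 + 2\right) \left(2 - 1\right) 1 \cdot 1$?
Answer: $-396$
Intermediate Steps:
$X = 4$ ($X = 4 \cdot 1 \cdot 1 \cdot 1 = 4 \cdot 1 \cdot 1 = 4 \cdot 1 = 4$)
$\left(-13 - 9\right) \left(6 + \left(4 X - 4\right)\right) 1 = \left(-13 - 9\right) \left(6 + \left(4 \cdot 4 - 4\right)\right) 1 = - 22 \left(6 + \left(16 - 4\right)\right) 1 = - 22 \left(6 + 12\right) 1 = - 22 \cdot 18 \cdot 1 = \left(-22\right) 18 = -396$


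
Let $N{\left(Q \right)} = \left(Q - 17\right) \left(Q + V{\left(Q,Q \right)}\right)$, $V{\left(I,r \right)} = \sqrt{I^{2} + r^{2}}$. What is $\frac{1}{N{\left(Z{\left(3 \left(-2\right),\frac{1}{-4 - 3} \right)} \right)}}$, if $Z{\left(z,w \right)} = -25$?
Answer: $- \frac{1}{1050} - \frac{\sqrt{2}}{1050} \approx -0.0022992$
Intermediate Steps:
$N{\left(Q \right)} = \left(-17 + Q\right) \left(Q + \sqrt{2} \sqrt{Q^{2}}\right)$ ($N{\left(Q \right)} = \left(Q - 17\right) \left(Q + \sqrt{Q^{2} + Q^{2}}\right) = \left(-17 + Q\right) \left(Q + \sqrt{2 Q^{2}}\right) = \left(-17 + Q\right) \left(Q + \sqrt{2} \sqrt{Q^{2}}\right)$)
$\frac{1}{N{\left(Z{\left(3 \left(-2\right),\frac{1}{-4 - 3} \right)} \right)}} = \frac{1}{\left(-25\right)^{2} - -425 - 17 \sqrt{2} \sqrt{\left(-25\right)^{2}} - 25 \sqrt{2} \sqrt{\left(-25\right)^{2}}} = \frac{1}{625 + 425 - 17 \sqrt{2} \sqrt{625} - 25 \sqrt{2} \sqrt{625}} = \frac{1}{625 + 425 - 17 \sqrt{2} \cdot 25 - 25 \sqrt{2} \cdot 25} = \frac{1}{625 + 425 - 425 \sqrt{2} - 625 \sqrt{2}} = \frac{1}{1050 - 1050 \sqrt{2}}$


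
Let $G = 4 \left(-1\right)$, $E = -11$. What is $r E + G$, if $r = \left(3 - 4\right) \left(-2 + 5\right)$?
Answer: $29$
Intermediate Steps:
$r = -3$ ($r = \left(-1\right) 3 = -3$)
$G = -4$
$r E + G = \left(-3\right) \left(-11\right) - 4 = 33 - 4 = 29$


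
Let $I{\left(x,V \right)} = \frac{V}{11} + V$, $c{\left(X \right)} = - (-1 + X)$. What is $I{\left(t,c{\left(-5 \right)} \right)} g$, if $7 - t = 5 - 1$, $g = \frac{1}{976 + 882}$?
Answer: $\frac{36}{10219} \approx 0.0035229$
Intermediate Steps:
$c{\left(X \right)} = 1 - X$
$g = \frac{1}{1858} \approx 0.00053821$
$t = 3$ ($t = 7 - \left(5 - 1\right) = 7 - 4 = 3$)
$I{\left(x,V \right)} = \frac{12 V}{11}$ ($I{\left(x,V \right)} = \frac{V}{11} + V = \frac{12 V}{11}$)
$I{\left(t,c{\left(-5 \right)} \right)} g = \frac{12 \left(1 - -5\right)}{11} \cdot \frac{1}{1858} = \frac{12 \left(1 + 5\right)}{11} \cdot \frac{1}{1858} = \frac{12}{11} \cdot 6 \cdot \frac{1}{1858} = \frac{72}{11} \cdot \frac{1}{1858} = \frac{36}{10219}$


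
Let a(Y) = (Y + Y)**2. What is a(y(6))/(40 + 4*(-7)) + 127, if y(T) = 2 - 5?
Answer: 130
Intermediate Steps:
y(T) = -3
a(Y) = 4*Y**2 (a(Y) = (2*Y)**2 = 4*Y**2)
a(y(6))/(40 + 4*(-7)) + 127 = (4*(-3)**2)/(40 + 4*(-7)) + 127 = (4*9)/(40 - 28) + 127 = 36/12 + 127 = 36*(1/12) + 127 = 3 + 127 = 130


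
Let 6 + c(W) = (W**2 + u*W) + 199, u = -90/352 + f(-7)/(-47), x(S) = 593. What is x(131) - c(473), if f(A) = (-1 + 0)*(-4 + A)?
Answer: -167769215/752 ≈ -2.2310e+5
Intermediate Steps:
f(A) = 4 - A (f(A) = -(-4 + A) = 4 - A)
u = -4051/8272 (u = -90/352 + (4 - 1*(-7))/(-47) = -90*1/352 + (4 + 7)*(-1/47) = -45/176 + 11*(-1/47) = -45/176 - 11/47 = -4051/8272 ≈ -0.48972)
c(W) = 193 + W**2 - 4051*W/8272 (c(W) = -6 + ((W**2 - 4051*W/8272) + 199) = -6 + (199 + W**2 - 4051*W/8272) = 193 + W**2 - 4051*W/8272)
x(131) - c(473) = 593 - (193 + 473**2 - 4051/8272*473) = 593 - (193 + 223729 - 174193/752) = 593 - 1*168215151/752 = 593 - 168215151/752 = -167769215/752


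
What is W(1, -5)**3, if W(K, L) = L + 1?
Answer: -64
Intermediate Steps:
W(K, L) = 1 + L
W(1, -5)**3 = (1 - 5)**3 = (-4)**3 = -64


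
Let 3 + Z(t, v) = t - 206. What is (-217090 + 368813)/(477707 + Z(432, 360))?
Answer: 151723/477930 ≈ 0.31746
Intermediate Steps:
Z(t, v) = -209 + t (Z(t, v) = -3 + (t - 206) = -3 + (-206 + t) = -209 + t)
(-217090 + 368813)/(477707 + Z(432, 360)) = (-217090 + 368813)/(477707 + (-209 + 432)) = 151723/(477707 + 223) = 151723/477930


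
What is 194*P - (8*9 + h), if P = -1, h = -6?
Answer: -260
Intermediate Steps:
194*P - (8*9 + h) = 194*(-1) - (8*9 - 6) = -194 - (72 - 6) = -194 - 1*66 = -194 - 66 = -260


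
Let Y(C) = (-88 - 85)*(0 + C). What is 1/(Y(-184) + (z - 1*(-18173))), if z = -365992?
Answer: -1/315987 ≈ -3.1647e-6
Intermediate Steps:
Y(C) = -173*C
1/(Y(-184) + (z - 1*(-18173))) = 1/(-173*(-184) + (-365992 - 1*(-18173))) = 1/(31832 + (-365992 + 18173)) = 1/(31832 - 347819) = 1/(-315987) = -1/315987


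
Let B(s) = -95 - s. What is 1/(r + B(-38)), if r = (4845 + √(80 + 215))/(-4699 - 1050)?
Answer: -1911760962/110581521149 + 5749*√295/110581521149 ≈ -0.017287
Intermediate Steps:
r = -4845/5749 - √295/5749 (r = (4845 + √295)/(-5749) = (4845 + √295)*(-1/5749) = -4845/5749 - √295/5749 ≈ -0.84574)
1/(r + B(-38)) = 1/((-4845/5749 - √295/5749) + (-95 - 1*(-38))) = 1/((-4845/5749 - √295/5749) + (-95 + 38)) = 1/((-4845/5749 - √295/5749) - 57) = 1/(-332538/5749 - √295/5749)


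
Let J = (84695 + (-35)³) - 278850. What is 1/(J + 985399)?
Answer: 1/748369 ≈ 1.3362e-6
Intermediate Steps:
J = -237030 (J = (84695 - 42875) - 278850 = 41820 - 278850 = -237030)
1/(J + 985399) = 1/(-237030 + 985399) = 1/748369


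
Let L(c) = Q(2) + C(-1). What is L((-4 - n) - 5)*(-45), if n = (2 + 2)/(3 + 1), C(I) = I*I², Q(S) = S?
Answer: -45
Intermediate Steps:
C(I) = I³
n = 1 (n = 4/4 = 4*(¼) = 1)
L(c) = 1 (L(c) = 2 + (-1)³ = 2 - 1 = 1)
L((-4 - n) - 5)*(-45) = 1*(-45) = -45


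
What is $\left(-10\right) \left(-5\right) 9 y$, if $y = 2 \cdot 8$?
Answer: $7200$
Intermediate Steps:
$y = 16$
$\left(-10\right) \left(-5\right) 9 y = \left(-10\right) \left(-5\right) 9 \cdot 16 = 50 \cdot 9 \cdot 16 = 450 \cdot 16 = 7200$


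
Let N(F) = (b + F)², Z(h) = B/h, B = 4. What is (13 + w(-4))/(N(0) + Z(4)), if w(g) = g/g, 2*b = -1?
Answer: 56/5 ≈ 11.200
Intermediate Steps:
b = -½ (b = (½)*(-1) = -½ ≈ -0.50000)
Z(h) = 4/h
w(g) = 1
N(F) = (-½ + F)²
(13 + w(-4))/(N(0) + Z(4)) = (13 + 1)/((-1 + 2*0)²/4 + 4/4) = 14/((-1 + 0)²/4 + 4*(¼)) = 14/((¼)*(-1)² + 1) = 14/((¼)*1 + 1) = 14/(¼ + 1) = 14/(5/4) = 14*(⅘) = 56/5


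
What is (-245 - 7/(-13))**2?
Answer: 10099684/169 ≈ 59761.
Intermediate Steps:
(-245 - 7/(-13))**2 = (-245 - 7*(-1/13))**2 = (-245 + 7/13)**2 = (-3178/13)**2 = 10099684/169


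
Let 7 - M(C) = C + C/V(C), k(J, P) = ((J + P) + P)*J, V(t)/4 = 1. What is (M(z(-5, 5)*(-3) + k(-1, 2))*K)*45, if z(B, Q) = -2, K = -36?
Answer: -5265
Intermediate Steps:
V(t) = 4 (V(t) = 4*1 = 4)
k(J, P) = J*(J + 2*P) (k(J, P) = (J + 2*P)*J = J*(J + 2*P))
M(C) = 7 - 5*C/4 (M(C) = 7 - (C + C/4) = 7 - 5*C/4)
(M(z(-5, 5)*(-3) + k(-1, 2))*K)*45 = ((7 - 5*(-2*(-3) - (-1 + 2*2))/4)*(-36))*45 = ((7 - 5*(6 - (-1 + 4))/4)*(-36))*45 = ((7 - 5*(6 - 1*3)/4)*(-36))*45 = ((7 - 5*(6 - 3)/4)*(-36))*45 = ((7 - 5/4*3)*(-36))*45 = ((7 - 15/4)*(-36))*45 = ((13/4)*(-36))*45 = -117*45 = -5265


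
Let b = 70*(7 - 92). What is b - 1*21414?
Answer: -27364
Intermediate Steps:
b = -5950 (b = 70*(-85) = -5950)
b - 1*21414 = -5950 - 1*21414 = -5950 - 21414 = -27364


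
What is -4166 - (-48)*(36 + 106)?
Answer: 2650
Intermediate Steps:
-4166 - (-48)*(36 + 106) = -4166 - (-48)*142 = -4166 - 1*(-6816) = -4166 + 6816 = 2650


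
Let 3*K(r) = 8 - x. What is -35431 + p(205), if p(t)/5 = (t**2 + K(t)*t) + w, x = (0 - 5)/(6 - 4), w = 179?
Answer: 358353/2 ≈ 1.7918e+5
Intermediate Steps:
x = -5/2 ≈ -2.5000
K(r) = 7/2 (K(r) = (8 - 1*(-5/2))/3 = (8 + 5/2)/3 = (1/3)*(21/2) = 7/2)
p(t) = 895 + 5*t**2 + 35*t/2 (p(t) = 5*((t**2 + 7*t/2) + 179) = 5*(179 + t**2 + 7*t/2) = 895 + 5*t**2 + 35*t/2)
-35431 + p(205) = -35431 + (895 + 5*205**2 + (35/2)*205) = -35431 + (895 + 5*42025 + 7175/2) = -35431 + (895 + 210125 + 7175/2) = -35431 + 429215/2 = 358353/2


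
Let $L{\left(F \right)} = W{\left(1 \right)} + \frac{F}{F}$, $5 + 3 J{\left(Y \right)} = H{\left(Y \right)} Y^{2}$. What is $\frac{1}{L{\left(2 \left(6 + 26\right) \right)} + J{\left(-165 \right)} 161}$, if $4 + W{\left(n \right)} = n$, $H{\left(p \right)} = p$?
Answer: $- \frac{3}{723232936} \approx -4.148 \cdot 10^{-9}$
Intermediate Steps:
$W{\left(n \right)} = -4 + n$
$J{\left(Y \right)} = - \frac{5}{3} + \frac{Y^{3}}{3}$ ($J{\left(Y \right)} = - \frac{5}{3} + \frac{Y Y^{2}}{3} = - \frac{5}{3} + \frac{Y^{3}}{3}$)
$L{\left(F \right)} = -2$ ($L{\left(F \right)} = \left(-4 + 1\right) + \frac{F}{F} = -3 + 1 = -2$)
$\frac{1}{L{\left(2 \left(6 + 26\right) \right)} + J{\left(-165 \right)} 161} = \frac{1}{-2 + \left(- \frac{5}{3} + \frac{\left(-165\right)^{3}}{3}\right) 161} = \frac{1}{-2 + \left(- \frac{5}{3} + \frac{1}{3} \left(-4492125\right)\right) 161} = \frac{1}{-2 + \left(- \frac{5}{3} - 1497375\right) 161} = \frac{1}{-2 - \frac{723232930}{3}} = \frac{1}{- \frac{723232936}{3}} = - \frac{3}{723232936}$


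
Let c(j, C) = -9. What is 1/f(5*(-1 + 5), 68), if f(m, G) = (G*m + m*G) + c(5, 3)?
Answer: 1/2711 ≈ 0.00036887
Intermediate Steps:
f(m, G) = -9 + 2*G*m (f(m, G) = (G*m + m*G) - 9 = (G*m + G*m) - 9 = 2*G*m - 9 = -9 + 2*G*m)
1/f(5*(-1 + 5), 68) = 1/(-9 + 2*68*(5*(-1 + 5))) = 1/(-9 + 2*68*(5*4)) = 1/(-9 + 2*68*20) = 1/(-9 + 2720) = 1/2711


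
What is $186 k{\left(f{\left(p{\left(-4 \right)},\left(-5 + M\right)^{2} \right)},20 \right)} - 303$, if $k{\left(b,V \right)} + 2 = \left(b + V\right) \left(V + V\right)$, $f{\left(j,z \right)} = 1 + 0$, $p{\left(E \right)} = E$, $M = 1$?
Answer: $155565$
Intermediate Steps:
$f{\left(j,z \right)} = 1$
$k{\left(b,V \right)} = -2 + 2 V \left(V + b\right)$ ($k{\left(b,V \right)} = -2 + \left(b + V\right) \left(V + V\right) = -2 + \left(V + b\right) 2 V = -2 + 2 V \left(V + b\right)$)
$186 k{\left(f{\left(p{\left(-4 \right)},\left(-5 + M\right)^{2} \right)},20 \right)} - 303 = 186 \left(-2 + 2 \cdot 20^{2} + 2 \cdot 20 \cdot 1\right) - 303 = 186 \left(-2 + 2 \cdot 400 + 40\right) - 303 = 186 \left(-2 + 800 + 40\right) - 303 = 186 \cdot 838 - 303 = 155868 - 303 = 155565$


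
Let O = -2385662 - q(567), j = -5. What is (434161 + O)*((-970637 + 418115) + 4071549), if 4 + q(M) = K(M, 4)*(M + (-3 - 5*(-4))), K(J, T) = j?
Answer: -6857095074579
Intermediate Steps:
K(J, T) = -5
q(M) = -89 - 5*M (q(M) = -4 - 5*(M + (-3 - 5*(-4))) = -4 - 5*(M + (-3 + 20)) = -4 - 5*(M + 17) = -4 - 5*(17 + M) = -4 + (-85 - 5*M) = -89 - 5*M)
O = -2382738 (O = -2385662 - (-89 - 5*567) = -2385662 - (-89 - 2835) = -2385662 - 1*(-2924) = -2385662 + 2924 = -2382738)
(434161 + O)*((-970637 + 418115) + 4071549) = (434161 - 2382738)*((-970637 + 418115) + 4071549) = -1948577*(-552522 + 4071549) = -1948577*3519027 = -6857095074579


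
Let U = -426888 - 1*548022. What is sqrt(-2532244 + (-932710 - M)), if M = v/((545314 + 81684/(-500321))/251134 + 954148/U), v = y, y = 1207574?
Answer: 2*I*sqrt(1493309122409025832524284663165846240519)/36525047628562507 ≈ 2116.0*I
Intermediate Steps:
U = -974910 (U = -426888 - 548022 = -974910)
v = 1207574
M = 36980479114485601079190/36525047628562507 (M = 1207574/((545314 + 81684/(-500321))/251134 + 954148/(-974910)) = 1207574/((545314 + 81684*(-1/500321))*(1/251134) + 954148*(-1/974910)) = 1207574/((545314 - 81684/500321)*(1/251134) - 477074/487455) = 1207574/((272831964110/500321)*(1/251134) - 477074/487455) = 1207574/(136415982055/62823807007 - 477074/487455) = 1207574/(36525047628562507/30623778844597185) = 1207574*(30623778844597185/36525047628562507) = 36980479114485601079190/36525047628562507 ≈ 1.0125e+6)
sqrt(-2532244 + (-932710 - M)) = sqrt(-2532244 + (-932710 - 1*36980479114485601079190/36525047628562507)) = sqrt(-2532244 + (-932710 - 36980479114485601079190/36525047628562507)) = sqrt(-2532244 - 71047756288122136983160/36525047628562507) = sqrt(-163538088995263773958868/36525047628562507) = 2*I*sqrt(1493309122409025832524284663165846240519)/36525047628562507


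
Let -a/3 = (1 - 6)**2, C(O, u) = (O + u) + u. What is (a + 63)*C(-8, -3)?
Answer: 168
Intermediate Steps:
C(O, u) = O + 2*u
a = -75 (a = -3*(1 - 6)**2 = -3*(-5)**2 = -3*25 = -75)
(a + 63)*C(-8, -3) = (-75 + 63)*(-8 + 2*(-3)) = -12*(-8 - 6) = -12*(-14) = 168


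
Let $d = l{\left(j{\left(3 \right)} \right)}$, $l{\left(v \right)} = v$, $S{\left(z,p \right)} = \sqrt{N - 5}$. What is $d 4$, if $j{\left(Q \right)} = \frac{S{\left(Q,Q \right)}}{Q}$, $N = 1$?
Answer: $\frac{8 i}{3} \approx 2.6667 i$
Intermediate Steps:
$S{\left(z,p \right)} = 2 i$ ($S{\left(z,p \right)} = \sqrt{1 - 5} = \sqrt{-4} = 2 i$)
$j{\left(Q \right)} = \frac{2 i}{Q}$
$d = \frac{2 i}{3} \approx 0.66667 i$
$d 4 = \frac{2 i}{3} \cdot 4 = \frac{8 i}{3}$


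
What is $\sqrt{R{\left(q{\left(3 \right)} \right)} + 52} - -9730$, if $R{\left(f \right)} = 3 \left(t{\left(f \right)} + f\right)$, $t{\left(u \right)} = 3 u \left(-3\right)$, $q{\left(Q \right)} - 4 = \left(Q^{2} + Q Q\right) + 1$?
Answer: $9730 + 10 i \sqrt{5} \approx 9730.0 + 22.361 i$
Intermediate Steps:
$q{\left(Q \right)} = 5 + 2 Q^{2}$ ($q{\left(Q \right)} = 4 + \left(\left(Q^{2} + Q Q\right) + 1\right) = 4 + \left(\left(Q^{2} + Q^{2}\right) + 1\right) = 4 + \left(2 Q^{2} + 1\right) = 4 + \left(1 + 2 Q^{2}\right) = 5 + 2 Q^{2}$)
$t{\left(u \right)} = - 9 u$
$R{\left(f \right)} = - 24 f$ ($R{\left(f \right)} = 3 \left(- 9 f + f\right) = 3 \left(- 8 f\right) = - 24 f$)
$\sqrt{R{\left(q{\left(3 \right)} \right)} + 52} - -9730 = \sqrt{- 24 \left(5 + 2 \cdot 3^{2}\right) + 52} - -9730 = \sqrt{- 24 \left(5 + 2 \cdot 9\right) + 52} + 9730 = \sqrt{- 24 \left(5 + 18\right) + 52} + 9730 = \sqrt{\left(-24\right) 23 + 52} + 9730 = \sqrt{-552 + 52} + 9730 = \sqrt{-500} + 9730 = 10 i \sqrt{5} + 9730 = 9730 + 10 i \sqrt{5}$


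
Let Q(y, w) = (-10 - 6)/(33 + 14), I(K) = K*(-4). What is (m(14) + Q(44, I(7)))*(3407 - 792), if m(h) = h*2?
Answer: 3399500/47 ≈ 72330.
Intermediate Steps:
I(K) = -4*K
Q(y, w) = -16/47
m(h) = 2*h
(m(14) + Q(44, I(7)))*(3407 - 792) = (2*14 - 16/47)*(3407 - 792) = (28 - 16/47)*2615 = (1300/47)*2615 = 3399500/47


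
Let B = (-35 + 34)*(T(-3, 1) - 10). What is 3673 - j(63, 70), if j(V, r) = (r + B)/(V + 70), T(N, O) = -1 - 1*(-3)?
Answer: 488431/133 ≈ 3672.4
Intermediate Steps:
T(N, O) = 2 (T(N, O) = -1 + 3 = 2)
B = 8 (B = (-35 + 34)*(2 - 10) = -1*(-8) = 8)
j(V, r) = (8 + r)/(70 + V) (j(V, r) = (r + 8)/(V + 70) = (8 + r)/(70 + V))
3673 - j(63, 70) = 3673 - (8 + 70)/(70 + 63) = 3673 - 78/133 = 488431/133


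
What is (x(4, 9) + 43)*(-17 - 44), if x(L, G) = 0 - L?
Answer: -2379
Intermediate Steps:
x(L, G) = -L
(x(4, 9) + 43)*(-17 - 44) = (-1*4 + 43)*(-17 - 44) = (-4 + 43)*(-61) = 39*(-61) = -2379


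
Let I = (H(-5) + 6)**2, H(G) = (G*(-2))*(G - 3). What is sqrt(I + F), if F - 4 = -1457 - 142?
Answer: sqrt(3881) ≈ 62.298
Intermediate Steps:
F = -1595 (F = 4 + (-1457 - 142) = 4 - 1599 = -1595)
H(G) = -2*G*(-3 + G) (H(G) = (-2*G)*(-3 + G) = -2*G*(-3 + G))
I = 5476 (I = (2*(-5)*(3 - 1*(-5)) + 6)**2 = (2*(-5)*(3 + 5) + 6)**2 = (2*(-5)*8 + 6)**2 = (-80 + 6)**2 = (-74)**2 = 5476)
sqrt(I + F) = sqrt(5476 - 1595) = sqrt(3881)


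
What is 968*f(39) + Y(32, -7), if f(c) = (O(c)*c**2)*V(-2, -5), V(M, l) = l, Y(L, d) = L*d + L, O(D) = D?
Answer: -287104152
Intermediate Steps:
Y(L, d) = L + L*d
f(c) = -5*c**3 (f(c) = (c*c**2)*(-5) = c**3*(-5) = -5*c**3)
968*f(39) + Y(32, -7) = 968*(-5*39**3) + 32*(1 - 7) = 968*(-5*59319) + 32*(-6) = 968*(-296595) - 192 = -287103960 - 192 = -287104152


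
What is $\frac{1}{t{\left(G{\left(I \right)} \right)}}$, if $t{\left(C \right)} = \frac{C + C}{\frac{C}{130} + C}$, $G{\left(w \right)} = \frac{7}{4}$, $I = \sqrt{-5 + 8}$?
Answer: $\frac{131}{260} \approx 0.50385$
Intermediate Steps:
$I = \sqrt{3} \approx 1.732$
$G{\left(w \right)} = \frac{7}{4}$ ($G{\left(w \right)} = 7 \cdot \frac{1}{4} = \frac{7}{4}$)
$t{\left(C \right)} = \frac{260}{131}$ ($t{\left(C \right)} = \frac{2 C}{C \frac{1}{130} + C} = \frac{2 C}{\frac{C}{130} + C} = \frac{2 C}{\frac{131}{130} C} = 2 C \frac{130}{131 C} = \frac{260}{131}$)
$\frac{1}{t{\left(G{\left(I \right)} \right)}} = \frac{1}{\frac{260}{131}} = \frac{131}{260}$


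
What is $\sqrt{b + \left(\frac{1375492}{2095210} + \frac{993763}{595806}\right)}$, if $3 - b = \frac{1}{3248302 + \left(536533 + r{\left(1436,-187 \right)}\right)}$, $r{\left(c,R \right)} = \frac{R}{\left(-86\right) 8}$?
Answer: $\frac{29 \sqrt{206474925087474565852047215348377643870}}{180590685331083938690} \approx 2.3075$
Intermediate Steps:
$r{\left(c,R \right)} = - \frac{R}{688}$ ($r{\left(c,R \right)} = \frac{R}{-688} = R \left(- \frac{1}{688}\right) = - \frac{R}{688}$)
$b = \frac{7811899313}{2603966667}$ ($b = 3 - \frac{1}{3248302 + \left(536533 - - \frac{187}{688}\right)} = 3 - \frac{1}{3248302 + \left(536533 + \frac{187}{688}\right)} = 3 - \frac{1}{3248302 + \frac{369134891}{688}} = 3 - \frac{1}{\frac{2603966667}{688}} = 3 - \frac{688}{2603966667} = \frac{7811899313}{2603966667} \approx 3.0$)
$\sqrt{b + \left(\frac{1375492}{2095210} + \frac{993763}{595806}\right)} = \sqrt{\frac{7811899313}{2603966667} + \left(\frac{1375492}{2095210} + \frac{993763}{595806}\right)} = \sqrt{\frac{7811899313}{2603966667} + \left(1375492 \cdot \frac{1}{2095210} + 993763 \cdot \frac{1}{595806}\right)} = \sqrt{\frac{7811899313}{2603966667} + \left(\frac{687746}{1047605} + \frac{993763}{595806}\right)} = \sqrt{\frac{7811899313}{2603966667} + \frac{1450834280891}{624169344630}} = \sqrt{\frac{961541353476870699943}{180590685331083938690}} = \frac{29 \sqrt{206474925087474565852047215348377643870}}{180590685331083938690}$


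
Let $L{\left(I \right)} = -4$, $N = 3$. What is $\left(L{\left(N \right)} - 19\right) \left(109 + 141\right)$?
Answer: $-5750$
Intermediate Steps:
$\left(L{\left(N \right)} - 19\right) \left(109 + 141\right) = \left(-4 - 19\right) \left(109 + 141\right) = \left(-23\right) 250 = -5750$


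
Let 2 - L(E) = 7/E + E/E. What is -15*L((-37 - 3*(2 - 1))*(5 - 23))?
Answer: -713/48 ≈ -14.854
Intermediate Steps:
L(E) = 1 - 7/E (L(E) = 2 - (7/E + E/E) = 2 - (7/E + 1) = 2 - (1 + 7/E) = 2 + (-1 - 7/E) = 1 - 7/E)
-15*L((-37 - 3*(2 - 1))*(5 - 23)) = -15*(-7 + (-37 - 3*(2 - 1))*(5 - 23))/((-37 - 3*(2 - 1))*(5 - 23)) = -15*(-7 + (-37 - 3*1)*(-18))/((-37 - 3*1)*(-18)) = -15*(-7 + (-37 - 3)*(-18))/((-37 - 3)*(-18)) = -15*(-7 - 40*(-18))/((-40*(-18))) = -15*(-7 + 720)/720 = -713/48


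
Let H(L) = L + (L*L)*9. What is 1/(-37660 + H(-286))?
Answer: 1/698218 ≈ 1.4322e-6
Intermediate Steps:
H(L) = L + 9*L**2 (H(L) = L + L**2*9 = L + 9*L**2)
1/(-37660 + H(-286)) = 1/(-37660 - 286*(1 + 9*(-286))) = 1/(-37660 - 286*(1 - 2574)) = 1/(-37660 - 286*(-2573)) = 1/(-37660 + 735878) = 1/698218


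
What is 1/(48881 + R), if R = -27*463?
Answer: 1/36380 ≈ 2.7488e-5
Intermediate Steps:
R = -12501
1/(48881 + R) = 1/(48881 - 12501) = 1/36380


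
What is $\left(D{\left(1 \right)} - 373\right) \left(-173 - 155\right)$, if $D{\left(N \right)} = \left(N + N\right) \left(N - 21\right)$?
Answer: $135464$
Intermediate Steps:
$D{\left(N \right)} = 2 N \left(-21 + N\right)$
$\left(D{\left(1 \right)} - 373\right) \left(-173 - 155\right) = \left(2 \cdot 1 \left(-21 + 1\right) - 373\right) \left(-173 - 155\right) = \left(2 \cdot 1 \left(-20\right) - 373\right) \left(-173 - 155\right) = \left(-40 - 373\right) \left(-328\right) = \left(-413\right) \left(-328\right) = 135464$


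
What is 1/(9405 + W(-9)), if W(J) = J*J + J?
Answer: 1/9477 ≈ 0.00010552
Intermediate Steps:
W(J) = J + J² (W(J) = J² + J = J + J²)
1/(9405 + W(-9)) = 1/(9405 - 9*(1 - 9)) = 1/(9405 - 9*(-8)) = 1/(9405 + 72) = 1/9477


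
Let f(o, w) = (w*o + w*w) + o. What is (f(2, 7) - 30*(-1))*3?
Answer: 285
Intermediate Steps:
f(o, w) = o + w² + o*w (f(o, w) = (o*w + w²) + o = (w² + o*w) + o = o + w² + o*w)
(f(2, 7) - 30*(-1))*3 = ((2 + 7² + 2*7) - 30*(-1))*3 = ((2 + 49 + 14) + 30)*3 = (65 + 30)*3 = 95*3 = 285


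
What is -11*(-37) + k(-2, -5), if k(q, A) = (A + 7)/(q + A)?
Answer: 2847/7 ≈ 406.71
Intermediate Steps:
k(q, A) = (7 + A)/(A + q)
-11*(-37) + k(-2, -5) = -11*(-37) + (7 - 5)/(-5 - 2) = 407 + 2/(-7) = 407 - 1/7*2 = 407 - 2/7 = 2847/7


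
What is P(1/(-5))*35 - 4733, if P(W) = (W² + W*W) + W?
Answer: -23686/5 ≈ -4737.2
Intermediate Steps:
P(W) = W + 2*W² (P(W) = (W² + W²) + W = 2*W² + W = W + 2*W²)
P(1/(-5))*35 - 4733 = ((1/(-5))*(1 + 2*(1/(-5))))*35 - 4733 = ((1*(-⅕))*(1 + 2*(1*(-⅕))))*35 - 4733 = -(1 + 2*(-⅕))/5*35 - 4733 = -(1 - ⅖)/5*35 - 4733 = -⅕*⅗*35 - 4733 = -3/25*35 - 4733 = -21/5 - 4733 = -23686/5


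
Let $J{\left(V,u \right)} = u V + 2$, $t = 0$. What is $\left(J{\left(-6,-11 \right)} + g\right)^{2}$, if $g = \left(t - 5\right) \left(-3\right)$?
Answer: $6889$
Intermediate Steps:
$J{\left(V,u \right)} = 2 + V u$ ($J{\left(V,u \right)} = V u + 2 = 2 + V u$)
$g = 15$ ($g = \left(0 - 5\right) \left(-3\right) = \left(-5\right) \left(-3\right) = 15$)
$\left(J{\left(-6,-11 \right)} + g\right)^{2} = \left(\left(2 - -66\right) + 15\right)^{2} = \left(\left(2 + 66\right) + 15\right)^{2} = \left(68 + 15\right)^{2} = 83^{2} = 6889$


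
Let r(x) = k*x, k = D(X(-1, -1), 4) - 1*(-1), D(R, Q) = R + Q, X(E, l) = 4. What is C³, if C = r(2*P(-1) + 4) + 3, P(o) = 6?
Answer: 3176523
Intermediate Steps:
D(R, Q) = Q + R
k = 9 (k = (4 + 4) - 1*(-1) = 8 + 1 = 9)
r(x) = 9*x
C = 147 (C = 9*(2*6 + 4) + 3 = 9*(12 + 4) + 3 = 9*16 + 3 = 144 + 3 = 147)
C³ = 147³ = 3176523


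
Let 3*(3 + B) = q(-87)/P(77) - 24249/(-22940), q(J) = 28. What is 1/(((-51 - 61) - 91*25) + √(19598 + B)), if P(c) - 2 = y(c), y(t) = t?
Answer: -1853941980/4410140040247 - 2*√144803554752776745/30870980281729 ≈ -0.00044503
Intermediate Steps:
P(c) = 2 + c
B = -13752349/5436780 (B = -3 + (28/(2 + 77) - 24249/(-22940))/3 = -3 + (28/79 - 24249*(-1/22940))/3 = -3 + (28*(1/79) + 24249/22940)/3 = -3 + (28/79 + 24249/22940)/3 = -3 + (⅓)*(2557991/1812260) = -3 + 2557991/5436780 = -13752349/5436780 ≈ -2.5295)
1/(((-51 - 61) - 91*25) + √(19598 + B)) = 1/(((-51 - 61) - 91*25) + √(19598 - 13752349/5436780)) = 1/((-112 - 2275) + √(106536262091/5436780)) = 1/(-2387 + √144803554752776745/2718390)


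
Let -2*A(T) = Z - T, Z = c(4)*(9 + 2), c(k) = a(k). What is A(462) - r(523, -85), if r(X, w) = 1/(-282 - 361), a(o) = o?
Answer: 134388/643 ≈ 209.00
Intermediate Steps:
c(k) = k
Z = 44 (Z = 4*(9 + 2) = 4*11 = 44)
r(X, w) = -1/643 (r(X, w) = 1/(-643) = -1/643)
A(T) = -22 + T/2 (A(T) = -(44 - T)/2 = -22 + T/2)
A(462) - r(523, -85) = (-22 + (½)*462) - 1*(-1/643) = (-22 + 231) + 1/643 = 209 + 1/643 = 134388/643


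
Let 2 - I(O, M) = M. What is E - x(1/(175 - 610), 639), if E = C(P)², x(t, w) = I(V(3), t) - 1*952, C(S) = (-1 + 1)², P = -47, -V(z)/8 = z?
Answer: 413249/435 ≈ 950.00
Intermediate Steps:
V(z) = -8*z
I(O, M) = 2 - M
C(S) = 0 (C(S) = 0² = 0)
x(t, w) = -950 - t (x(t, w) = (2 - t) - 1*952 = (2 - t) - 952 = -950 - t)
E = 0 (E = 0² = 0)
E - x(1/(175 - 610), 639) = 0 - (-950 - 1/(175 - 610)) = 0 - (-950 - 1/(-435)) = 0 - (-950 - 1*(-1/435)) = 0 - (-950 + 1/435) = 0 - 1*(-413249/435) = 0 + 413249/435 = 413249/435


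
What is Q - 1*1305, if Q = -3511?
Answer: -4816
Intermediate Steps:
Q - 1*1305 = -3511 - 1*1305 = -3511 - 1305 = -4816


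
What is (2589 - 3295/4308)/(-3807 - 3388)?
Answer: -11150117/30996060 ≈ -0.35973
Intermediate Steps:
(2589 - 3295/4308)/(-3807 - 3388) = (2589 - 3295*1/4308)/(-7195) = (2589 - 3295/4308)*(-1/7195) = (11150117/4308)*(-1/7195) = -11150117/30996060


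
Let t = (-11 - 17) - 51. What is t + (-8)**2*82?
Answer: 5169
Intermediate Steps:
t = -79 (t = -28 - 51 = -79)
t + (-8)**2*82 = -79 + (-8)**2*82 = -79 + 64*82 = -79 + 5248 = 5169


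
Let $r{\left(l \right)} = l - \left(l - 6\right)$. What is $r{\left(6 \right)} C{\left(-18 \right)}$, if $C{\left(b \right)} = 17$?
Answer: $102$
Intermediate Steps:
$r{\left(l \right)} = 6$ ($r{\left(l \right)} = l - \left(l - 6\right) = l - \left(-6 + l\right) = 6$)
$r{\left(6 \right)} C{\left(-18 \right)} = 6 \cdot 17 = 102$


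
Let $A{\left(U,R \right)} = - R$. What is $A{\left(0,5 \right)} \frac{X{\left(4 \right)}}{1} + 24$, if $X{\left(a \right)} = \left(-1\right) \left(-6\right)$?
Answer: $-6$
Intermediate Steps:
$X{\left(a \right)} = 6$
$A{\left(0,5 \right)} \frac{X{\left(4 \right)}}{1} + 24 = \left(-1\right) 5 \cdot \frac{6}{1} + 24 = - 5 \cdot 6 \cdot 1 + 24 = \left(-5\right) 6 + 24 = -30 + 24 = -6$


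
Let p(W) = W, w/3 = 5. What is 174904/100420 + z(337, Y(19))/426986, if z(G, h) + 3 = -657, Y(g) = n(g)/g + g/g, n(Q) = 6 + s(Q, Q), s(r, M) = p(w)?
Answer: 9326910268/5359741765 ≈ 1.7402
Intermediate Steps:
w = 15 (w = 3*5 = 15)
s(r, M) = 15
n(Q) = 21 (n(Q) = 6 + 15 = 21)
Y(g) = 1 + 21/g (Y(g) = 21/g + g/g = 21/g + 1 = 1 + 21/g)
z(G, h) = -660 (z(G, h) = -3 - 657 = -660)
174904/100420 + z(337, Y(19))/426986 = 174904/100420 - 660/426986 = 174904*(1/100420) - 660*1/426986 = 43726/25105 - 330/213493 = 9326910268/5359741765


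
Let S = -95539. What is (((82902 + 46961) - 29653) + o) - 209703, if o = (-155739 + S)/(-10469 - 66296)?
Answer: -8404978867/76765 ≈ -1.0949e+5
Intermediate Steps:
o = 251278/76765 (o = (-155739 - 95539)/(-10469 - 66296) = -251278/(-76765) = -251278*(-1/76765) = 251278/76765 ≈ 3.2733)
(((82902 + 46961) - 29653) + o) - 209703 = (((82902 + 46961) - 29653) + 251278/76765) - 209703 = ((129863 - 29653) + 251278/76765) - 209703 = (100210 + 251278/76765) - 209703 = 7692871928/76765 - 209703 = -8404978867/76765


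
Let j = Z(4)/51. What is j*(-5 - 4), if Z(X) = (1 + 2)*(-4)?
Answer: 36/17 ≈ 2.1176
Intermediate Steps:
Z(X) = -12 (Z(X) = 3*(-4) = -12)
j = -4/17 (j = -12/51 = -12*1/51 = -4/17 ≈ -0.23529)
j*(-5 - 4) = -4*(-5 - 4)/17 = -4/17*(-9) = 36/17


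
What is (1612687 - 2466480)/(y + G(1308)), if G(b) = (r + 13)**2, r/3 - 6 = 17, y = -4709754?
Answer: 853793/4703030 ≈ 0.18154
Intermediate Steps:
r = 69 (r = 18 + 3*17 = 18 + 51 = 69)
G(b) = 6724 (G(b) = (69 + 13)**2 = 82**2 = 6724)
(1612687 - 2466480)/(y + G(1308)) = (1612687 - 2466480)/(-4709754 + 6724) = -853793/(-4703030) = -853793*(-1/4703030) = 853793/4703030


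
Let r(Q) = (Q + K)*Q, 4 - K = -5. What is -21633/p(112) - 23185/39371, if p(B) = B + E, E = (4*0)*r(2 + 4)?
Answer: -854309563/4409552 ≈ -193.74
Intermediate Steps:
K = 9 (K = 4 - 1*(-5) = 4 + 5 = 9)
r(Q) = Q*(9 + Q) (r(Q) = (Q + 9)*Q = (9 + Q)*Q = Q*(9 + Q))
E = 0 (E = (4*0)*((2 + 4)*(9 + (2 + 4))) = 0*(6*(9 + 6)) = 0*(6*15) = 0*90 = 0)
p(B) = B (p(B) = B + 0 = B)
-21633/p(112) - 23185/39371 = -21633/112 - 23185/39371 = -854309563/4409552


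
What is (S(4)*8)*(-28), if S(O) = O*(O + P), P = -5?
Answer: 896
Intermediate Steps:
S(O) = O*(-5 + O) (S(O) = O*(O - 5) = O*(-5 + O))
(S(4)*8)*(-28) = ((4*(-5 + 4))*8)*(-28) = ((4*(-1))*8)*(-28) = -4*8*(-28) = -32*(-28) = 896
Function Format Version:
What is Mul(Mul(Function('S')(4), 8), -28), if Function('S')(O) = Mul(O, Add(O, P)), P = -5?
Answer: 896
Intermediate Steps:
Function('S')(O) = Mul(O, Add(-5, O)) (Function('S')(O) = Mul(O, Add(O, -5)) = Mul(O, Add(-5, O)))
Mul(Mul(Function('S')(4), 8), -28) = Mul(Mul(Mul(4, Add(-5, 4)), 8), -28) = Mul(Mul(Mul(4, -1), 8), -28) = Mul(Mul(-4, 8), -28) = Mul(-32, -28) = 896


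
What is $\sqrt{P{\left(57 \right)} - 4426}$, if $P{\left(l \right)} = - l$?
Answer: $i \sqrt{4483} \approx 66.955 i$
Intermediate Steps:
$\sqrt{P{\left(57 \right)} - 4426} = \sqrt{\left(-1\right) 57 - 4426} = \sqrt{-57 - 4426} = \sqrt{-4483} = i \sqrt{4483}$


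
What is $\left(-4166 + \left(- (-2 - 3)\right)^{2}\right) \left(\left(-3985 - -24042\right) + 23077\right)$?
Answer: $-178617894$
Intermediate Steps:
$\left(-4166 + \left(- (-2 - 3)\right)^{2}\right) \left(\left(-3985 - -24042\right) + 23077\right) = \left(-4166 + \left(\left(-1\right) \left(-5\right)\right)^{2}\right) \left(\left(-3985 + 24042\right) + 23077\right) = \left(-4166 + 5^{2}\right) \left(20057 + 23077\right) = \left(-4166 + 25\right) 43134 = \left(-4141\right) 43134 = -178617894$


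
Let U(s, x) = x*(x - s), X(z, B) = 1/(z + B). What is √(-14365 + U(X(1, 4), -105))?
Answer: I*√3319 ≈ 57.611*I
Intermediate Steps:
X(z, B) = 1/(B + z)
√(-14365 + U(X(1, 4), -105)) = √(-14365 - 105*(-105 - 1/(4 + 1))) = √(-14365 - 105*(-105 - 1/5)) = √(-14365 - 105*(-105 - 1*⅕)) = √(-14365 - 105*(-105 - ⅕)) = √(-14365 - 105*(-526/5)) = √(-14365 + 11046) = √(-3319) = I*√3319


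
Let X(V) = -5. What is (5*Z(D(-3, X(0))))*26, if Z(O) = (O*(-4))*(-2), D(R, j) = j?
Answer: -5200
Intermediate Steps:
Z(O) = 8*O (Z(O) = -4*O*(-2) = 8*O)
(5*Z(D(-3, X(0))))*26 = (5*(8*(-5)))*26 = (5*(-40))*26 = -200*26 = -5200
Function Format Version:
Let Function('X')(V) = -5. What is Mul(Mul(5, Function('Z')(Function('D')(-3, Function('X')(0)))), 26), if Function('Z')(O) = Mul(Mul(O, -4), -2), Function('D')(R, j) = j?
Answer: -5200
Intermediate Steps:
Function('Z')(O) = Mul(8, O) (Function('Z')(O) = Mul(Mul(-4, O), -2) = Mul(8, O))
Mul(Mul(5, Function('Z')(Function('D')(-3, Function('X')(0)))), 26) = Mul(Mul(5, Mul(8, -5)), 26) = Mul(Mul(5, -40), 26) = Mul(-200, 26) = -5200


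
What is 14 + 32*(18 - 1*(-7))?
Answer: 814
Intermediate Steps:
14 + 32*(18 - 1*(-7)) = 14 + 32*(18 + 7) = 14 + 32*25 = 14 + 800 = 814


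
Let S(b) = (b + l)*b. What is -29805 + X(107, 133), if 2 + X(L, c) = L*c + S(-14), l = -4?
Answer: -15324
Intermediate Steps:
S(b) = b*(-4 + b) (S(b) = (b - 4)*b = (-4 + b)*b = b*(-4 + b))
X(L, c) = 250 + L*c (X(L, c) = -2 + (L*c - 14*(-4 - 14)) = -2 + (L*c - 14*(-18)) = -2 + (L*c + 252) = -2 + (252 + L*c) = 250 + L*c)
-29805 + X(107, 133) = -29805 + (250 + 107*133) = -29805 + (250 + 14231) = -29805 + 14481 = -15324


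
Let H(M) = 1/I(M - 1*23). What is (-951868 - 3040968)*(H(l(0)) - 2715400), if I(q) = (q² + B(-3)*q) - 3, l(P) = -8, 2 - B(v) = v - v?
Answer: 2428640898867391/224 ≈ 1.0842e+13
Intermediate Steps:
B(v) = 2 (B(v) = 2 - (v - v) = 2 - 1*0 = 2 + 0 = 2)
I(q) = -3 + q² + 2*q (I(q) = (q² + 2*q) - 3 = -3 + q² + 2*q)
H(M) = 1/(-49 + (-23 + M)² + 2*M) (H(M) = 1/(-3 + (M - 1*23)² + 2*(M - 1*23)) = 1/(-3 + (M - 23)² + 2*(M - 23)) = 1/(-3 + (-23 + M)² + 2*(-23 + M)) = 1/(-3 + (-23 + M)² + (-46 + 2*M)) = 1/(-49 + (-23 + M)² + 2*M))
(-951868 - 3040968)*(H(l(0)) - 2715400) = (-951868 - 3040968)*(1/(480 + (-8)² - 44*(-8)) - 2715400) = -3992836*(1/(480 + 64 + 352) - 2715400) = -3992836*(1/896 - 2715400) = -3992836*(-2432998399/896) = 2428640898867391/224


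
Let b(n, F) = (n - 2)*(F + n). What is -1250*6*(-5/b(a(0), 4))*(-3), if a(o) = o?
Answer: 28125/2 ≈ 14063.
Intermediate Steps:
b(n, F) = (-2 + n)*(F + n)
-1250*6*(-5/b(a(0), 4))*(-3) = -1250*6*(-5/(0² - 2*4 - 2*0 + 4*0))*(-3) = -1250*6*(-5/(0 - 8 + 0 + 0))*(-3) = -1250*6*(-5/(-8))*(-3) = -1250*6*(-5*(-⅛))*(-3) = -1250*6*(5/8)*(-3) = -9375*(-3)/2 = -1250*(-45/4) = 28125/2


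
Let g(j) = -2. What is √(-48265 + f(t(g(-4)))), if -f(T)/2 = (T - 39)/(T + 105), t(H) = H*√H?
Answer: 3*√((-563083 + 10726*I*√2)/(105 - 2*I*√2)) ≈ 0.00016804 + 219.69*I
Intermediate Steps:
t(H) = H^(3/2)
f(T) = -2*(-39 + T)/(105 + T) (f(T) = -2*(T - 39)/(T + 105) = -2*(-39 + T)/(105 + T))
√(-48265 + f(t(g(-4)))) = √(-48265 + 2*(39 - (-2)^(3/2))/(105 + (-2)^(3/2))) = √(-48265 + 2*(39 - (-2)*I*√2)/(105 - 2*I*√2)) = √(-48265 + 2*(39 + 2*I*√2)/(105 - 2*I*√2))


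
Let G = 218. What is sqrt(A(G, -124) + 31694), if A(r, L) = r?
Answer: 2*sqrt(7978) ≈ 178.64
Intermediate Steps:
sqrt(A(G, -124) + 31694) = sqrt(218 + 31694) = sqrt(31912) = 2*sqrt(7978)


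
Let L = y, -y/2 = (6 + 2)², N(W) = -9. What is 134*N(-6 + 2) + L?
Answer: -1334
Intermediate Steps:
y = -128 (y = -2*(6 + 2)² = -2*8² = -2*64 = -128)
L = -128
134*N(-6 + 2) + L = 134*(-9) - 128 = -1206 - 128 = -1334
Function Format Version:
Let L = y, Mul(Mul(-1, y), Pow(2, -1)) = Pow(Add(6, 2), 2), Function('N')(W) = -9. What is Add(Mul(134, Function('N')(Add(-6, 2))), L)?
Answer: -1334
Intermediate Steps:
y = -128 (y = Mul(-2, Pow(Add(6, 2), 2)) = Mul(-2, Pow(8, 2)) = Mul(-2, 64) = -128)
L = -128
Add(Mul(134, Function('N')(Add(-6, 2))), L) = Add(Mul(134, -9), -128) = Add(-1206, -128) = -1334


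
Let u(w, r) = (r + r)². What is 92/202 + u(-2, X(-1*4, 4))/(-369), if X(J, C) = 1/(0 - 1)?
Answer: 16570/37269 ≈ 0.44461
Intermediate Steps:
X(J, C) = -1 (X(J, C) = 1/(-1) = -1)
u(w, r) = 4*r² (u(w, r) = (2*r)² = 4*r²)
92/202 + u(-2, X(-1*4, 4))/(-369) = 92/202 + (4*(-1)²)/(-369) = 92*(1/202) + (4*1)*(-1/369) = 46/101 + 4*(-1/369) = 46/101 - 4/369 = 16570/37269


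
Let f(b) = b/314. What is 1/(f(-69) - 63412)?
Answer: -314/19911437 ≈ -1.5770e-5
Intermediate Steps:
f(b) = b/314 (f(b) = b*(1/314) = b/314)
1/(f(-69) - 63412) = 1/((1/314)*(-69) - 63412) = 1/(-69/314 - 63412) = 1/(-19911437/314) = -314/19911437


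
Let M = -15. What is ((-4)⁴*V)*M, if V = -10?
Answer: 38400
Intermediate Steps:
((-4)⁴*V)*M = ((-4)⁴*(-10))*(-15) = (256*(-10))*(-15) = -2560*(-15) = 38400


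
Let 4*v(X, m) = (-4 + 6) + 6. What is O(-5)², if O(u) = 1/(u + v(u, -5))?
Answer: ⅑ ≈ 0.11111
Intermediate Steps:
v(X, m) = 2 (v(X, m) = ((-4 + 6) + 6)/4 = (2 + 6)/4 = (¼)*8 = 2)
O(u) = 1/(2 + u) (O(u) = 1/(u + 2) = 1/(2 + u))
O(-5)² = (1/(2 - 5))² = (1/(-3))² = (-⅓)² = ⅑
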